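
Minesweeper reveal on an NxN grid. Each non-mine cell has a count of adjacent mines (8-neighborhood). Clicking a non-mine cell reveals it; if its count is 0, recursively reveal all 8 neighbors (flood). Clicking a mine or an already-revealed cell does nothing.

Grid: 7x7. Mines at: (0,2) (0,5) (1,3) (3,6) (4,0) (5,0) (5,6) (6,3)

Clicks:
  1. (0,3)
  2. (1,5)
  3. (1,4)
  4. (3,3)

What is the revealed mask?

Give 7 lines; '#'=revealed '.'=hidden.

Answer: ##.#...
###.##.
######.
######.
.#####.
.#####.
.......

Derivation:
Click 1 (0,3) count=2: revealed 1 new [(0,3)] -> total=1
Click 2 (1,5) count=1: revealed 1 new [(1,5)] -> total=2
Click 3 (1,4) count=2: revealed 1 new [(1,4)] -> total=3
Click 4 (3,3) count=0: revealed 27 new [(0,0) (0,1) (1,0) (1,1) (1,2) (2,0) (2,1) (2,2) (2,3) (2,4) (2,5) (3,0) (3,1) (3,2) (3,3) (3,4) (3,5) (4,1) (4,2) (4,3) (4,4) (4,5) (5,1) (5,2) (5,3) (5,4) (5,5)] -> total=30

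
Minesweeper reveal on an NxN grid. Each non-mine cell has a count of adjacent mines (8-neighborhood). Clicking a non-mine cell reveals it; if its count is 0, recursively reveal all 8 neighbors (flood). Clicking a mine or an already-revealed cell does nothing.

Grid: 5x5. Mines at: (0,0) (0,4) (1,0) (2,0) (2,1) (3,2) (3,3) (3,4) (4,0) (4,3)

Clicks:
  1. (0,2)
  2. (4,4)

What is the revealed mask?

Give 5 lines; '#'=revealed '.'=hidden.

Answer: .###.
.###.
.....
.....
....#

Derivation:
Click 1 (0,2) count=0: revealed 6 new [(0,1) (0,2) (0,3) (1,1) (1,2) (1,3)] -> total=6
Click 2 (4,4) count=3: revealed 1 new [(4,4)] -> total=7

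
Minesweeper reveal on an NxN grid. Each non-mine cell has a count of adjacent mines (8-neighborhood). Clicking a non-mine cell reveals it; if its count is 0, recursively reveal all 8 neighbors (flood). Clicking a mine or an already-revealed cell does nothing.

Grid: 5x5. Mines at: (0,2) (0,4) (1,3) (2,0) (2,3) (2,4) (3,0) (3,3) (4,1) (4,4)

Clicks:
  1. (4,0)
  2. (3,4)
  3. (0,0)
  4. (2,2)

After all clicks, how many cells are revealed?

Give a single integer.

Answer: 7

Derivation:
Click 1 (4,0) count=2: revealed 1 new [(4,0)] -> total=1
Click 2 (3,4) count=4: revealed 1 new [(3,4)] -> total=2
Click 3 (0,0) count=0: revealed 4 new [(0,0) (0,1) (1,0) (1,1)] -> total=6
Click 4 (2,2) count=3: revealed 1 new [(2,2)] -> total=7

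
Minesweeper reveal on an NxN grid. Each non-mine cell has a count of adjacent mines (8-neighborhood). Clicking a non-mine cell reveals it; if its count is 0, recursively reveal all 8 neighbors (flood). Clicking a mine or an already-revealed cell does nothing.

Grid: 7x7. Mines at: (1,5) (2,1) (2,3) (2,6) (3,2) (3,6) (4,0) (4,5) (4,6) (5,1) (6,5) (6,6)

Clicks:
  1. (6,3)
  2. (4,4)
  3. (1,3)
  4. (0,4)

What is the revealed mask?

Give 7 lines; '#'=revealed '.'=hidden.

Answer: ....#..
...#...
.......
.......
..###..
..###..
..###..

Derivation:
Click 1 (6,3) count=0: revealed 9 new [(4,2) (4,3) (4,4) (5,2) (5,3) (5,4) (6,2) (6,3) (6,4)] -> total=9
Click 2 (4,4) count=1: revealed 0 new [(none)] -> total=9
Click 3 (1,3) count=1: revealed 1 new [(1,3)] -> total=10
Click 4 (0,4) count=1: revealed 1 new [(0,4)] -> total=11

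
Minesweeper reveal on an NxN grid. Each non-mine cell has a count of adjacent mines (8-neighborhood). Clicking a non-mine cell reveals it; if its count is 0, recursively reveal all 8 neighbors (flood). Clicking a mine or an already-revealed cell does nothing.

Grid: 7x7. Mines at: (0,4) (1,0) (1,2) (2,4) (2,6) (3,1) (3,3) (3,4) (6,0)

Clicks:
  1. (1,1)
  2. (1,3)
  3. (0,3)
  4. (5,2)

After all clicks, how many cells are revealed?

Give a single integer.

Click 1 (1,1) count=2: revealed 1 new [(1,1)] -> total=1
Click 2 (1,3) count=3: revealed 1 new [(1,3)] -> total=2
Click 3 (0,3) count=2: revealed 1 new [(0,3)] -> total=3
Click 4 (5,2) count=0: revealed 20 new [(3,5) (3,6) (4,1) (4,2) (4,3) (4,4) (4,5) (4,6) (5,1) (5,2) (5,3) (5,4) (5,5) (5,6) (6,1) (6,2) (6,3) (6,4) (6,5) (6,6)] -> total=23

Answer: 23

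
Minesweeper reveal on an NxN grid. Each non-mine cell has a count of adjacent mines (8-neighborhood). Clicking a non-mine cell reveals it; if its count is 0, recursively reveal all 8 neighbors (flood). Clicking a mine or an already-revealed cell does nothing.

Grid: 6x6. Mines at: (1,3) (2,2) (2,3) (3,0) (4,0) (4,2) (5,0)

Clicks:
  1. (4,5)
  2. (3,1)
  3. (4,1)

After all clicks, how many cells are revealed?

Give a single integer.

Answer: 17

Derivation:
Click 1 (4,5) count=0: revealed 15 new [(0,4) (0,5) (1,4) (1,5) (2,4) (2,5) (3,3) (3,4) (3,5) (4,3) (4,4) (4,5) (5,3) (5,4) (5,5)] -> total=15
Click 2 (3,1) count=4: revealed 1 new [(3,1)] -> total=16
Click 3 (4,1) count=4: revealed 1 new [(4,1)] -> total=17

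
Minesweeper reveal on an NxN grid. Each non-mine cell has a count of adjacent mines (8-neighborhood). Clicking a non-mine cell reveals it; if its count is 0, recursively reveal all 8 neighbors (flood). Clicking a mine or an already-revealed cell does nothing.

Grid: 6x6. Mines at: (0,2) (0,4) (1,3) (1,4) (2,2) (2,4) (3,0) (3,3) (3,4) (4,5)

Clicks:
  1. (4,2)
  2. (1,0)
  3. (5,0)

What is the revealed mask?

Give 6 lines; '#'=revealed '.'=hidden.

Click 1 (4,2) count=1: revealed 1 new [(4,2)] -> total=1
Click 2 (1,0) count=0: revealed 6 new [(0,0) (0,1) (1,0) (1,1) (2,0) (2,1)] -> total=7
Click 3 (5,0) count=0: revealed 9 new [(4,0) (4,1) (4,3) (4,4) (5,0) (5,1) (5,2) (5,3) (5,4)] -> total=16

Answer: ##....
##....
##....
......
#####.
#####.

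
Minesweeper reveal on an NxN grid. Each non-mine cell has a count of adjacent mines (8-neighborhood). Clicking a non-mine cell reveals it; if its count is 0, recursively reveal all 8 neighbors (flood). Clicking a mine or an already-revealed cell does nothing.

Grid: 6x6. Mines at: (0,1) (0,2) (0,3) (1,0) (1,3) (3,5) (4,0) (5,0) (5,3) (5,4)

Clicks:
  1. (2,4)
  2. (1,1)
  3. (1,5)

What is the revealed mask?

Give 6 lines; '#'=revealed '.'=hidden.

Answer: ....##
.#..##
....##
......
......
......

Derivation:
Click 1 (2,4) count=2: revealed 1 new [(2,4)] -> total=1
Click 2 (1,1) count=3: revealed 1 new [(1,1)] -> total=2
Click 3 (1,5) count=0: revealed 5 new [(0,4) (0,5) (1,4) (1,5) (2,5)] -> total=7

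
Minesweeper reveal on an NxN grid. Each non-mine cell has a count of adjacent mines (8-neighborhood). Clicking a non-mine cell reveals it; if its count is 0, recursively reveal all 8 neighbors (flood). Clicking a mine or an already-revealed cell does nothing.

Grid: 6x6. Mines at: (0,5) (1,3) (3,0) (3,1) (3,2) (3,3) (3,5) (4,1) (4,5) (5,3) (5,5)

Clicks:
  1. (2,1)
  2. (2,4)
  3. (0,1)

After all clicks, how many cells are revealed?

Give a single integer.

Click 1 (2,1) count=3: revealed 1 new [(2,1)] -> total=1
Click 2 (2,4) count=3: revealed 1 new [(2,4)] -> total=2
Click 3 (0,1) count=0: revealed 8 new [(0,0) (0,1) (0,2) (1,0) (1,1) (1,2) (2,0) (2,2)] -> total=10

Answer: 10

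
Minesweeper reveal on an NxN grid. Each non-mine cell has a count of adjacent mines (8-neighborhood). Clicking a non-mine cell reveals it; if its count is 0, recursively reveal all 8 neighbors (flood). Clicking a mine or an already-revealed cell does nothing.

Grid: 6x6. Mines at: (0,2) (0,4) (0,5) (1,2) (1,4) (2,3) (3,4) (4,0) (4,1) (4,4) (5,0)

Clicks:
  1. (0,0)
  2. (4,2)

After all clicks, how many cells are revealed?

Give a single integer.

Click 1 (0,0) count=0: revealed 8 new [(0,0) (0,1) (1,0) (1,1) (2,0) (2,1) (3,0) (3,1)] -> total=8
Click 2 (4,2) count=1: revealed 1 new [(4,2)] -> total=9

Answer: 9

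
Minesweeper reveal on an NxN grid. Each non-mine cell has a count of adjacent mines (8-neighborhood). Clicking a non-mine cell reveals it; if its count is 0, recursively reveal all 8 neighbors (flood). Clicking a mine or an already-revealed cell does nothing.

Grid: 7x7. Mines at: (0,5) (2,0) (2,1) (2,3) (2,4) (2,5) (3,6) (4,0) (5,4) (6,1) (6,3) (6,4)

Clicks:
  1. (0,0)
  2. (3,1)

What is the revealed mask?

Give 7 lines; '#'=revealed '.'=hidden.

Answer: #####..
#####..
.......
.#.....
.......
.......
.......

Derivation:
Click 1 (0,0) count=0: revealed 10 new [(0,0) (0,1) (0,2) (0,3) (0,4) (1,0) (1,1) (1,2) (1,3) (1,4)] -> total=10
Click 2 (3,1) count=3: revealed 1 new [(3,1)] -> total=11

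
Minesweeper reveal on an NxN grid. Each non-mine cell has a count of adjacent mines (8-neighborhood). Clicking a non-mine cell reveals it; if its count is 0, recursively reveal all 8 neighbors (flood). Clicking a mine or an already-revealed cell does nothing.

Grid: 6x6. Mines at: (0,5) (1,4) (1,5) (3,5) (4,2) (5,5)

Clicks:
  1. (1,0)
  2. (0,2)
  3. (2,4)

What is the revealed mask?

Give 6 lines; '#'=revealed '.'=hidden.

Click 1 (1,0) count=0: revealed 20 new [(0,0) (0,1) (0,2) (0,3) (1,0) (1,1) (1,2) (1,3) (2,0) (2,1) (2,2) (2,3) (3,0) (3,1) (3,2) (3,3) (4,0) (4,1) (5,0) (5,1)] -> total=20
Click 2 (0,2) count=0: revealed 0 new [(none)] -> total=20
Click 3 (2,4) count=3: revealed 1 new [(2,4)] -> total=21

Answer: ####..
####..
#####.
####..
##....
##....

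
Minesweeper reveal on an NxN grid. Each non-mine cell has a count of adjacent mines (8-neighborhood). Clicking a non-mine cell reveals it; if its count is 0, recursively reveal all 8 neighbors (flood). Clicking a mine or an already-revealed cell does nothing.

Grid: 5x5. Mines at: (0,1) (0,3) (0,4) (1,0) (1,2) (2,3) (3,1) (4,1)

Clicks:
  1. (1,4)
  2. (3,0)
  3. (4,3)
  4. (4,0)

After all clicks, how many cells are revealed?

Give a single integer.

Answer: 9

Derivation:
Click 1 (1,4) count=3: revealed 1 new [(1,4)] -> total=1
Click 2 (3,0) count=2: revealed 1 new [(3,0)] -> total=2
Click 3 (4,3) count=0: revealed 6 new [(3,2) (3,3) (3,4) (4,2) (4,3) (4,4)] -> total=8
Click 4 (4,0) count=2: revealed 1 new [(4,0)] -> total=9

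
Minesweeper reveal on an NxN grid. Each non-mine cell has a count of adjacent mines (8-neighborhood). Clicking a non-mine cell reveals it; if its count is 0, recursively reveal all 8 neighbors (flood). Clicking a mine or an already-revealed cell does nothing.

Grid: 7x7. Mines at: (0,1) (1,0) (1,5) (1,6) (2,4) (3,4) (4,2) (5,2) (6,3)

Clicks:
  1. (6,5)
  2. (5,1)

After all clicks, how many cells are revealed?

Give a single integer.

Click 1 (6,5) count=0: revealed 13 new [(2,5) (2,6) (3,5) (3,6) (4,4) (4,5) (4,6) (5,4) (5,5) (5,6) (6,4) (6,5) (6,6)] -> total=13
Click 2 (5,1) count=2: revealed 1 new [(5,1)] -> total=14

Answer: 14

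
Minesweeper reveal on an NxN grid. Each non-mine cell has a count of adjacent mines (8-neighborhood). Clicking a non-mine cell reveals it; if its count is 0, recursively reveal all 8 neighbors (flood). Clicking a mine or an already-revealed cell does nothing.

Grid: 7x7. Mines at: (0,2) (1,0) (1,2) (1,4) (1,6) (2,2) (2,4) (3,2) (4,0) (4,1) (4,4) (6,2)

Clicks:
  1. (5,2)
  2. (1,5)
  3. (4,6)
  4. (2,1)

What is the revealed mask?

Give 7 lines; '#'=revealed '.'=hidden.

Click 1 (5,2) count=2: revealed 1 new [(5,2)] -> total=1
Click 2 (1,5) count=3: revealed 1 new [(1,5)] -> total=2
Click 3 (4,6) count=0: revealed 14 new [(2,5) (2,6) (3,5) (3,6) (4,5) (4,6) (5,3) (5,4) (5,5) (5,6) (6,3) (6,4) (6,5) (6,6)] -> total=16
Click 4 (2,1) count=4: revealed 1 new [(2,1)] -> total=17

Answer: .......
.....#.
.#...##
.....##
.....##
..#####
...####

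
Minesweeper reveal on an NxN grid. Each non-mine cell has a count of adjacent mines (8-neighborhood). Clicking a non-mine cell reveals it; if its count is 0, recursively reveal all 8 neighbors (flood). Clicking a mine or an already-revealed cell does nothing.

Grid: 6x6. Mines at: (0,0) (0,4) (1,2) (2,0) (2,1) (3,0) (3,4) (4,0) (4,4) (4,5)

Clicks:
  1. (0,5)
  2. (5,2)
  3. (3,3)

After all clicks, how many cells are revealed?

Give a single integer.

Click 1 (0,5) count=1: revealed 1 new [(0,5)] -> total=1
Click 2 (5,2) count=0: revealed 9 new [(3,1) (3,2) (3,3) (4,1) (4,2) (4,3) (5,1) (5,2) (5,3)] -> total=10
Click 3 (3,3) count=2: revealed 0 new [(none)] -> total=10

Answer: 10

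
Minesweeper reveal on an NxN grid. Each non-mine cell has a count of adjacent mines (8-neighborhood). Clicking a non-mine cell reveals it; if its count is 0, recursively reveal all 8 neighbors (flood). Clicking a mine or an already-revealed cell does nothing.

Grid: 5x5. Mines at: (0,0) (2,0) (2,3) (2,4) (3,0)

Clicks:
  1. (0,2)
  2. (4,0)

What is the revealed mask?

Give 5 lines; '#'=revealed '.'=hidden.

Click 1 (0,2) count=0: revealed 8 new [(0,1) (0,2) (0,3) (0,4) (1,1) (1,2) (1,3) (1,4)] -> total=8
Click 2 (4,0) count=1: revealed 1 new [(4,0)] -> total=9

Answer: .####
.####
.....
.....
#....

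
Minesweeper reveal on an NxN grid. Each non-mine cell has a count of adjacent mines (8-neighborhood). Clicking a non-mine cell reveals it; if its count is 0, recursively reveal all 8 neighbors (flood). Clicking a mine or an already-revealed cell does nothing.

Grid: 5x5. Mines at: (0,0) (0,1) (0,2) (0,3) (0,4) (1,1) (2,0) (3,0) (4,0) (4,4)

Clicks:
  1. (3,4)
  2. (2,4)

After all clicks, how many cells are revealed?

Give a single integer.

Click 1 (3,4) count=1: revealed 1 new [(3,4)] -> total=1
Click 2 (2,4) count=0: revealed 13 new [(1,2) (1,3) (1,4) (2,1) (2,2) (2,3) (2,4) (3,1) (3,2) (3,3) (4,1) (4,2) (4,3)] -> total=14

Answer: 14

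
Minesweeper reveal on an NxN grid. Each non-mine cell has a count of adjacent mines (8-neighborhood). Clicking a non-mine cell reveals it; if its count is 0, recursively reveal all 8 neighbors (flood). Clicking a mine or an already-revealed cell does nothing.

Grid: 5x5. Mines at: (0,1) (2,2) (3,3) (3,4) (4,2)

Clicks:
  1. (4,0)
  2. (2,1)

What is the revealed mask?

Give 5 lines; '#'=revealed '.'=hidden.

Answer: .....
##...
##...
##...
##...

Derivation:
Click 1 (4,0) count=0: revealed 8 new [(1,0) (1,1) (2,0) (2,1) (3,0) (3,1) (4,0) (4,1)] -> total=8
Click 2 (2,1) count=1: revealed 0 new [(none)] -> total=8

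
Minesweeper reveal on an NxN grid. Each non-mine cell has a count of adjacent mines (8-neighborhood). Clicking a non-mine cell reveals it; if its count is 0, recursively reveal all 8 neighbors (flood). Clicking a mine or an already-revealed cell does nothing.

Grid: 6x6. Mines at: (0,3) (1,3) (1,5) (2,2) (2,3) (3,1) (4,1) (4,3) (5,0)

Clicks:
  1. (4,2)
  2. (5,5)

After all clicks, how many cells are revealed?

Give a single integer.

Answer: 9

Derivation:
Click 1 (4,2) count=3: revealed 1 new [(4,2)] -> total=1
Click 2 (5,5) count=0: revealed 8 new [(2,4) (2,5) (3,4) (3,5) (4,4) (4,5) (5,4) (5,5)] -> total=9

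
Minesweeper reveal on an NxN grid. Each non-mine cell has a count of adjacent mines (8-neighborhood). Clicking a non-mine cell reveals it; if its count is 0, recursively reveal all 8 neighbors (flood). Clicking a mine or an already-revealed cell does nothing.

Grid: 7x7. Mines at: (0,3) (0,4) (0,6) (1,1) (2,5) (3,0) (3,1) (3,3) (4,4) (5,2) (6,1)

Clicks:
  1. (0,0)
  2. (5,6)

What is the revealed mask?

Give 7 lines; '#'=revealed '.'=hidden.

Answer: #......
.......
.......
.....##
.....##
...####
...####

Derivation:
Click 1 (0,0) count=1: revealed 1 new [(0,0)] -> total=1
Click 2 (5,6) count=0: revealed 12 new [(3,5) (3,6) (4,5) (4,6) (5,3) (5,4) (5,5) (5,6) (6,3) (6,4) (6,5) (6,6)] -> total=13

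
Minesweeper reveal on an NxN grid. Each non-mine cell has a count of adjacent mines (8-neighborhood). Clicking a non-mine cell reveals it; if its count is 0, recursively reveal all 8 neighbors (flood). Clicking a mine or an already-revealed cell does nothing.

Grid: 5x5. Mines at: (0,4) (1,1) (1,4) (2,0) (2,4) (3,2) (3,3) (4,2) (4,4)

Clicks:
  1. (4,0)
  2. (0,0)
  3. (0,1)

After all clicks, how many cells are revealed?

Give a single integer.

Answer: 6

Derivation:
Click 1 (4,0) count=0: revealed 4 new [(3,0) (3,1) (4,0) (4,1)] -> total=4
Click 2 (0,0) count=1: revealed 1 new [(0,0)] -> total=5
Click 3 (0,1) count=1: revealed 1 new [(0,1)] -> total=6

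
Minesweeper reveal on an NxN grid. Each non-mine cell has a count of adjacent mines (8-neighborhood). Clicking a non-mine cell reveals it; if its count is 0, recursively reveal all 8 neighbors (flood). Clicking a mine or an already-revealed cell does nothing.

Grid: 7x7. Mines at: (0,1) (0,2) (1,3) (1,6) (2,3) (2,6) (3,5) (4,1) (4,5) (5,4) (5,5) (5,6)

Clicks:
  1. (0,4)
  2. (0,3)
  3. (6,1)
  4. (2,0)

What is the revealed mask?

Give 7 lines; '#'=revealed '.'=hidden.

Click 1 (0,4) count=1: revealed 1 new [(0,4)] -> total=1
Click 2 (0,3) count=2: revealed 1 new [(0,3)] -> total=2
Click 3 (6,1) count=0: revealed 8 new [(5,0) (5,1) (5,2) (5,3) (6,0) (6,1) (6,2) (6,3)] -> total=10
Click 4 (2,0) count=0: revealed 9 new [(1,0) (1,1) (1,2) (2,0) (2,1) (2,2) (3,0) (3,1) (3,2)] -> total=19

Answer: ...##..
###....
###....
###....
.......
####...
####...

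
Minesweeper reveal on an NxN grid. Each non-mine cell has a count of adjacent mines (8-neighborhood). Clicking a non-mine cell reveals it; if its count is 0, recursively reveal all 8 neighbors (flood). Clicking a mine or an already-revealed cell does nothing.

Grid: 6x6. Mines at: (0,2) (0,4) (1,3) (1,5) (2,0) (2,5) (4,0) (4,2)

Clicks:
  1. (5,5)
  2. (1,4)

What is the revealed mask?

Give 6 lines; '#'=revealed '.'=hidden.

Click 1 (5,5) count=0: revealed 9 new [(3,3) (3,4) (3,5) (4,3) (4,4) (4,5) (5,3) (5,4) (5,5)] -> total=9
Click 2 (1,4) count=4: revealed 1 new [(1,4)] -> total=10

Answer: ......
....#.
......
...###
...###
...###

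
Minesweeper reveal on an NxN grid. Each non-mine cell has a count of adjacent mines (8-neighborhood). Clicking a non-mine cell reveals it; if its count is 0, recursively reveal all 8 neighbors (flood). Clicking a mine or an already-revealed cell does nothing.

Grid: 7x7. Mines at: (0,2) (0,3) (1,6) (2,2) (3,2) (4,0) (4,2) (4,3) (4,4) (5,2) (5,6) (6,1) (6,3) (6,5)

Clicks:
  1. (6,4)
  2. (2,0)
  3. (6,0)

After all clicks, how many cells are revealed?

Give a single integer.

Answer: 10

Derivation:
Click 1 (6,4) count=2: revealed 1 new [(6,4)] -> total=1
Click 2 (2,0) count=0: revealed 8 new [(0,0) (0,1) (1,0) (1,1) (2,0) (2,1) (3,0) (3,1)] -> total=9
Click 3 (6,0) count=1: revealed 1 new [(6,0)] -> total=10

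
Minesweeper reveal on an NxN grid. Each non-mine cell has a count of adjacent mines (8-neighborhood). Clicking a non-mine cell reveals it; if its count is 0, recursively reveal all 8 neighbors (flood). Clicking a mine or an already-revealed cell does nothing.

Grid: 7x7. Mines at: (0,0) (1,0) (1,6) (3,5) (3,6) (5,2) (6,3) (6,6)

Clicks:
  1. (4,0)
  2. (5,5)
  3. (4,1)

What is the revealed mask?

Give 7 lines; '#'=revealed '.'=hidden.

Answer: .#####.
.#####.
######.
#####..
#####..
##...#.
##.....

Derivation:
Click 1 (4,0) count=0: revealed 30 new [(0,1) (0,2) (0,3) (0,4) (0,5) (1,1) (1,2) (1,3) (1,4) (1,5) (2,0) (2,1) (2,2) (2,3) (2,4) (2,5) (3,0) (3,1) (3,2) (3,3) (3,4) (4,0) (4,1) (4,2) (4,3) (4,4) (5,0) (5,1) (6,0) (6,1)] -> total=30
Click 2 (5,5) count=1: revealed 1 new [(5,5)] -> total=31
Click 3 (4,1) count=1: revealed 0 new [(none)] -> total=31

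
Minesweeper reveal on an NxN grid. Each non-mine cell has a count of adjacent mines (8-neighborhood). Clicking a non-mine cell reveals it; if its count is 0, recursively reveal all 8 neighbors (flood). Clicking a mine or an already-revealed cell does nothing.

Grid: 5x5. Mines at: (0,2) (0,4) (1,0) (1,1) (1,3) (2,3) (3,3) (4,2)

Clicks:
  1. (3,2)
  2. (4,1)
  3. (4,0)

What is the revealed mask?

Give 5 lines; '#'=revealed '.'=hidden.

Answer: .....
.....
##...
###..
##...

Derivation:
Click 1 (3,2) count=3: revealed 1 new [(3,2)] -> total=1
Click 2 (4,1) count=1: revealed 1 new [(4,1)] -> total=2
Click 3 (4,0) count=0: revealed 5 new [(2,0) (2,1) (3,0) (3,1) (4,0)] -> total=7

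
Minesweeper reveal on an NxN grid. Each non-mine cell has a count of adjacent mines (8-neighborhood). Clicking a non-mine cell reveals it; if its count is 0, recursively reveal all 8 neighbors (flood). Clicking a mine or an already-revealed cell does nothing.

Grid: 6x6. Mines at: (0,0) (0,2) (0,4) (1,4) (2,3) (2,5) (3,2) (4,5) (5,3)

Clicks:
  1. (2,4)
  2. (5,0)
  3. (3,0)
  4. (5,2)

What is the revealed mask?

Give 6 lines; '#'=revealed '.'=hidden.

Click 1 (2,4) count=3: revealed 1 new [(2,4)] -> total=1
Click 2 (5,0) count=0: revealed 12 new [(1,0) (1,1) (2,0) (2,1) (3,0) (3,1) (4,0) (4,1) (4,2) (5,0) (5,1) (5,2)] -> total=13
Click 3 (3,0) count=0: revealed 0 new [(none)] -> total=13
Click 4 (5,2) count=1: revealed 0 new [(none)] -> total=13

Answer: ......
##....
##..#.
##....
###...
###...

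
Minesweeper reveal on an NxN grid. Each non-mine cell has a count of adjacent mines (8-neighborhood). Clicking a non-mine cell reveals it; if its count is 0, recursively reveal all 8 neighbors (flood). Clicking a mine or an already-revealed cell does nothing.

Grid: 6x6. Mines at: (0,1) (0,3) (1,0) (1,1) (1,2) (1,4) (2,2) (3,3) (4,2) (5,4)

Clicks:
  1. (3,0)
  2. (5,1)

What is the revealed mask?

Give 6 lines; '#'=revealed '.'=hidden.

Answer: ......
......
##....
##....
##....
##....

Derivation:
Click 1 (3,0) count=0: revealed 8 new [(2,0) (2,1) (3,0) (3,1) (4,0) (4,1) (5,0) (5,1)] -> total=8
Click 2 (5,1) count=1: revealed 0 new [(none)] -> total=8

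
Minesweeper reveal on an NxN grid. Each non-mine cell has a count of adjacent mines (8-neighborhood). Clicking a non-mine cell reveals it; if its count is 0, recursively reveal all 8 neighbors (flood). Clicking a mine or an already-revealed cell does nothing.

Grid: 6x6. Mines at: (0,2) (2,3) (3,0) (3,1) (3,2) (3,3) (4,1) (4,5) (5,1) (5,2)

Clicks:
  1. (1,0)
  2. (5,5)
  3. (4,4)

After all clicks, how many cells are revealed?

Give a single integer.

Click 1 (1,0) count=0: revealed 6 new [(0,0) (0,1) (1,0) (1,1) (2,0) (2,1)] -> total=6
Click 2 (5,5) count=1: revealed 1 new [(5,5)] -> total=7
Click 3 (4,4) count=2: revealed 1 new [(4,4)] -> total=8

Answer: 8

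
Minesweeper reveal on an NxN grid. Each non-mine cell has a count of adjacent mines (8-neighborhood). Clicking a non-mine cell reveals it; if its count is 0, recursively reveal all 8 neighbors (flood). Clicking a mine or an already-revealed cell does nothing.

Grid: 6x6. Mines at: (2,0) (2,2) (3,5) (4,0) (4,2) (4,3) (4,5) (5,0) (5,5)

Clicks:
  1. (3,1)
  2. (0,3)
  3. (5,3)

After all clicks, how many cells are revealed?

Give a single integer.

Answer: 17

Derivation:
Click 1 (3,1) count=4: revealed 1 new [(3,1)] -> total=1
Click 2 (0,3) count=0: revealed 15 new [(0,0) (0,1) (0,2) (0,3) (0,4) (0,5) (1,0) (1,1) (1,2) (1,3) (1,4) (1,5) (2,3) (2,4) (2,5)] -> total=16
Click 3 (5,3) count=2: revealed 1 new [(5,3)] -> total=17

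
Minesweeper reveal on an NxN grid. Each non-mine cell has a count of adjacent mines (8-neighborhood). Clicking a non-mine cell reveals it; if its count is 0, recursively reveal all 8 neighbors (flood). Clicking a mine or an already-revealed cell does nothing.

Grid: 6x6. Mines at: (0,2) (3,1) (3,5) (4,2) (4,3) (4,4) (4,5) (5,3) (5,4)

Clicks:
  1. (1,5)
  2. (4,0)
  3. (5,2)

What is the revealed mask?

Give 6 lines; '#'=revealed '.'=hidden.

Answer: ...###
..####
..####
..###.
#.....
..#...

Derivation:
Click 1 (1,5) count=0: revealed 14 new [(0,3) (0,4) (0,5) (1,2) (1,3) (1,4) (1,5) (2,2) (2,3) (2,4) (2,5) (3,2) (3,3) (3,4)] -> total=14
Click 2 (4,0) count=1: revealed 1 new [(4,0)] -> total=15
Click 3 (5,2) count=3: revealed 1 new [(5,2)] -> total=16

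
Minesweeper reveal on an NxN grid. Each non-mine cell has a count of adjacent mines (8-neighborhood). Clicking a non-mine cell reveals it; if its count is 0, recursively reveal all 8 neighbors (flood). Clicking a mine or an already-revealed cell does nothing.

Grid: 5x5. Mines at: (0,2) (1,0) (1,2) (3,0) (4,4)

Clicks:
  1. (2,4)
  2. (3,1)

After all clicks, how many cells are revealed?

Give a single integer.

Answer: 9

Derivation:
Click 1 (2,4) count=0: revealed 8 new [(0,3) (0,4) (1,3) (1,4) (2,3) (2,4) (3,3) (3,4)] -> total=8
Click 2 (3,1) count=1: revealed 1 new [(3,1)] -> total=9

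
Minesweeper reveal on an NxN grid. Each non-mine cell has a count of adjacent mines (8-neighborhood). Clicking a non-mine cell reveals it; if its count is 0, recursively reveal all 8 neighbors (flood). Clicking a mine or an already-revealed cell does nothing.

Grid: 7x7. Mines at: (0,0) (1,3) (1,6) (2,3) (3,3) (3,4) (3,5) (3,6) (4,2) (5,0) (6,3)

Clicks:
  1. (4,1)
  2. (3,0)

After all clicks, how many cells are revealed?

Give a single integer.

Answer: 11

Derivation:
Click 1 (4,1) count=2: revealed 1 new [(4,1)] -> total=1
Click 2 (3,0) count=0: revealed 10 new [(1,0) (1,1) (1,2) (2,0) (2,1) (2,2) (3,0) (3,1) (3,2) (4,0)] -> total=11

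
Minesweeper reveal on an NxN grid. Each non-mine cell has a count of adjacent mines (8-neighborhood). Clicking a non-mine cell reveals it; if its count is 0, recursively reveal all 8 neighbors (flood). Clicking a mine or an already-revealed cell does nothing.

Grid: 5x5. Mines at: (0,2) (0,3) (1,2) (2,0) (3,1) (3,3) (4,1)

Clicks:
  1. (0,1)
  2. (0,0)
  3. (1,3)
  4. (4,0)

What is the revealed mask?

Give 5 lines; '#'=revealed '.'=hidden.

Answer: ##...
##.#.
.....
.....
#....

Derivation:
Click 1 (0,1) count=2: revealed 1 new [(0,1)] -> total=1
Click 2 (0,0) count=0: revealed 3 new [(0,0) (1,0) (1,1)] -> total=4
Click 3 (1,3) count=3: revealed 1 new [(1,3)] -> total=5
Click 4 (4,0) count=2: revealed 1 new [(4,0)] -> total=6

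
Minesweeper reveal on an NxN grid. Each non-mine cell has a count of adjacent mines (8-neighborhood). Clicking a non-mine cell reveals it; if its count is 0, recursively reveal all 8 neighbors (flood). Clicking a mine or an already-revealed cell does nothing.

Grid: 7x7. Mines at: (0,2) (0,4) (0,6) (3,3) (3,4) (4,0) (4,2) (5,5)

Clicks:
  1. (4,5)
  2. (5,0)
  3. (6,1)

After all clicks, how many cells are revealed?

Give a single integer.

Click 1 (4,5) count=2: revealed 1 new [(4,5)] -> total=1
Click 2 (5,0) count=1: revealed 1 new [(5,0)] -> total=2
Click 3 (6,1) count=0: revealed 9 new [(5,1) (5,2) (5,3) (5,4) (6,0) (6,1) (6,2) (6,3) (6,4)] -> total=11

Answer: 11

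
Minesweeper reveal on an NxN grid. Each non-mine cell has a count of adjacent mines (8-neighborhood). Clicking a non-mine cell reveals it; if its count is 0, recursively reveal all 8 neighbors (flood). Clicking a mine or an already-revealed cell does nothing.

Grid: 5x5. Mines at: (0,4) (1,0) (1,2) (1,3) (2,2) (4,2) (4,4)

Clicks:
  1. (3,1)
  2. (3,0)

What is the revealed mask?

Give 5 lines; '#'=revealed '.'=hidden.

Click 1 (3,1) count=2: revealed 1 new [(3,1)] -> total=1
Click 2 (3,0) count=0: revealed 5 new [(2,0) (2,1) (3,0) (4,0) (4,1)] -> total=6

Answer: .....
.....
##...
##...
##...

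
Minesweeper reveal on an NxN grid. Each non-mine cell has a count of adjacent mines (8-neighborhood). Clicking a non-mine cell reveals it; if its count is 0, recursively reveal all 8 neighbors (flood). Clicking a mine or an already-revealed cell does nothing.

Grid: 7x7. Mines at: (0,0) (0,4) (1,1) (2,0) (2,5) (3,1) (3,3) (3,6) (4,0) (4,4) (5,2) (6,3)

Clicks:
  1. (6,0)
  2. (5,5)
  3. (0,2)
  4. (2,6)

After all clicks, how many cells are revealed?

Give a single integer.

Answer: 7

Derivation:
Click 1 (6,0) count=0: revealed 4 new [(5,0) (5,1) (6,0) (6,1)] -> total=4
Click 2 (5,5) count=1: revealed 1 new [(5,5)] -> total=5
Click 3 (0,2) count=1: revealed 1 new [(0,2)] -> total=6
Click 4 (2,6) count=2: revealed 1 new [(2,6)] -> total=7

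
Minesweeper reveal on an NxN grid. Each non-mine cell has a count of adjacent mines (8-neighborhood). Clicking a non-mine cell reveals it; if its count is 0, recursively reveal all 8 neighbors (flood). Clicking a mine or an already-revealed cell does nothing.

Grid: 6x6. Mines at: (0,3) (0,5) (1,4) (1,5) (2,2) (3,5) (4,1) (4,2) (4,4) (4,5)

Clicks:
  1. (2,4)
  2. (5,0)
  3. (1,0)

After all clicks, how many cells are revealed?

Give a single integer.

Answer: 12

Derivation:
Click 1 (2,4) count=3: revealed 1 new [(2,4)] -> total=1
Click 2 (5,0) count=1: revealed 1 new [(5,0)] -> total=2
Click 3 (1,0) count=0: revealed 10 new [(0,0) (0,1) (0,2) (1,0) (1,1) (1,2) (2,0) (2,1) (3,0) (3,1)] -> total=12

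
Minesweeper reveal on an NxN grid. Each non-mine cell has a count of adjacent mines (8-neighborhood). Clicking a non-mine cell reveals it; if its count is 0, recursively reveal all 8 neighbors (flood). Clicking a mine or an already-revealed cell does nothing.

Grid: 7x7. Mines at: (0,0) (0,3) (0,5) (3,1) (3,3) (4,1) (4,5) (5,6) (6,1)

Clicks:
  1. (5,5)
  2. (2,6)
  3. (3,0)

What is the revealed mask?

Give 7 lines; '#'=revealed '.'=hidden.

Answer: .......
....###
....###
#...###
.......
.....#.
.......

Derivation:
Click 1 (5,5) count=2: revealed 1 new [(5,5)] -> total=1
Click 2 (2,6) count=0: revealed 9 new [(1,4) (1,5) (1,6) (2,4) (2,5) (2,6) (3,4) (3,5) (3,6)] -> total=10
Click 3 (3,0) count=2: revealed 1 new [(3,0)] -> total=11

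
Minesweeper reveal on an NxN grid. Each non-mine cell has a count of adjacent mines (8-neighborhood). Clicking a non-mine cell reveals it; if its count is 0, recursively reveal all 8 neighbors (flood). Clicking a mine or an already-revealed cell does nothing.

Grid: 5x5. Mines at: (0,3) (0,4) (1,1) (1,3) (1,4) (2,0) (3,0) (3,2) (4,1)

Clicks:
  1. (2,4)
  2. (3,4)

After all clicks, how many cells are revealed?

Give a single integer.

Answer: 6

Derivation:
Click 1 (2,4) count=2: revealed 1 new [(2,4)] -> total=1
Click 2 (3,4) count=0: revealed 5 new [(2,3) (3,3) (3,4) (4,3) (4,4)] -> total=6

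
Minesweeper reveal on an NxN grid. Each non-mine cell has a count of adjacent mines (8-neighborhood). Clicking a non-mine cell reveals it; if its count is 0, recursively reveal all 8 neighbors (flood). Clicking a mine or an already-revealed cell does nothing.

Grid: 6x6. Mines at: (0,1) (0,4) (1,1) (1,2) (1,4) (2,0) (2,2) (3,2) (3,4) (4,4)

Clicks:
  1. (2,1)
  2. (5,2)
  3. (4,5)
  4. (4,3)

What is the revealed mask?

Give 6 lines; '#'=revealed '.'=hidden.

Answer: ......
......
.#....
##....
####.#
####..

Derivation:
Click 1 (2,1) count=5: revealed 1 new [(2,1)] -> total=1
Click 2 (5,2) count=0: revealed 10 new [(3,0) (3,1) (4,0) (4,1) (4,2) (4,3) (5,0) (5,1) (5,2) (5,3)] -> total=11
Click 3 (4,5) count=2: revealed 1 new [(4,5)] -> total=12
Click 4 (4,3) count=3: revealed 0 new [(none)] -> total=12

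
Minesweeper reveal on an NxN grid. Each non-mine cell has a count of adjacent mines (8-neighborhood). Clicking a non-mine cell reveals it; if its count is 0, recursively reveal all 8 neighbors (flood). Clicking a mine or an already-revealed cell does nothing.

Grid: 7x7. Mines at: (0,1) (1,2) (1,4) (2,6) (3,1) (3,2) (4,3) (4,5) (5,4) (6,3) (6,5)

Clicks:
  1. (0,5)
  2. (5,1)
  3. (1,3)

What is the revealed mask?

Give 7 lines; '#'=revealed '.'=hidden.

Click 1 (0,5) count=1: revealed 1 new [(0,5)] -> total=1
Click 2 (5,1) count=0: revealed 9 new [(4,0) (4,1) (4,2) (5,0) (5,1) (5,2) (6,0) (6,1) (6,2)] -> total=10
Click 3 (1,3) count=2: revealed 1 new [(1,3)] -> total=11

Answer: .....#.
...#...
.......
.......
###....
###....
###....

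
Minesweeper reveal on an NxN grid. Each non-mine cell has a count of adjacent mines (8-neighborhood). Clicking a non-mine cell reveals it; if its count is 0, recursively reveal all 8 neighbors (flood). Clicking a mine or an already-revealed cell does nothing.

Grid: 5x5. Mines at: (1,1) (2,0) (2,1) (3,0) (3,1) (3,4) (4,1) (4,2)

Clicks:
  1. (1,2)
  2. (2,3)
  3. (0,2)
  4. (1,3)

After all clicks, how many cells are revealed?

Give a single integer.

Click 1 (1,2) count=2: revealed 1 new [(1,2)] -> total=1
Click 2 (2,3) count=1: revealed 1 new [(2,3)] -> total=2
Click 3 (0,2) count=1: revealed 1 new [(0,2)] -> total=3
Click 4 (1,3) count=0: revealed 6 new [(0,3) (0,4) (1,3) (1,4) (2,2) (2,4)] -> total=9

Answer: 9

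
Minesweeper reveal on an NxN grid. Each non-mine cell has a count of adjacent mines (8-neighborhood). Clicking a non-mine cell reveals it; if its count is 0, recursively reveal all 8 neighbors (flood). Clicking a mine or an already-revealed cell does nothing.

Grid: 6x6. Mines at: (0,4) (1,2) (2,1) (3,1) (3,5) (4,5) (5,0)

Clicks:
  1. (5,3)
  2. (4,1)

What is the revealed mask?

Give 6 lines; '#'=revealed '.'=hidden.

Answer: ......
......
..###.
..###.
.####.
.####.

Derivation:
Click 1 (5,3) count=0: revealed 14 new [(2,2) (2,3) (2,4) (3,2) (3,3) (3,4) (4,1) (4,2) (4,3) (4,4) (5,1) (5,2) (5,3) (5,4)] -> total=14
Click 2 (4,1) count=2: revealed 0 new [(none)] -> total=14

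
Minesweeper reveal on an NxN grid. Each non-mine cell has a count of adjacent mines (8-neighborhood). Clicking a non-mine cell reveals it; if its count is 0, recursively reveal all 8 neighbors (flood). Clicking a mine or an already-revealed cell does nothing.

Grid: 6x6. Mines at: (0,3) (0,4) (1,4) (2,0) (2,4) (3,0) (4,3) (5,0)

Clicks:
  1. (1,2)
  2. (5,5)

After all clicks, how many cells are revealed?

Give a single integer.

Click 1 (1,2) count=1: revealed 1 new [(1,2)] -> total=1
Click 2 (5,5) count=0: revealed 6 new [(3,4) (3,5) (4,4) (4,5) (5,4) (5,5)] -> total=7

Answer: 7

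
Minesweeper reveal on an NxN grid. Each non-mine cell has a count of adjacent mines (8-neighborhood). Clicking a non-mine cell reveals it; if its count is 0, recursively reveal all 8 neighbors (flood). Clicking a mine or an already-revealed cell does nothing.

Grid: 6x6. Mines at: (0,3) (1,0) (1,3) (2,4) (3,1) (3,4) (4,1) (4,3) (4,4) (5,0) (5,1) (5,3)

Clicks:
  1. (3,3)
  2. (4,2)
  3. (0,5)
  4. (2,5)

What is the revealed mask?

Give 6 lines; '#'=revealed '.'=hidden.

Answer: ....##
....##
.....#
...#..
..#...
......

Derivation:
Click 1 (3,3) count=4: revealed 1 new [(3,3)] -> total=1
Click 2 (4,2) count=5: revealed 1 new [(4,2)] -> total=2
Click 3 (0,5) count=0: revealed 4 new [(0,4) (0,5) (1,4) (1,5)] -> total=6
Click 4 (2,5) count=2: revealed 1 new [(2,5)] -> total=7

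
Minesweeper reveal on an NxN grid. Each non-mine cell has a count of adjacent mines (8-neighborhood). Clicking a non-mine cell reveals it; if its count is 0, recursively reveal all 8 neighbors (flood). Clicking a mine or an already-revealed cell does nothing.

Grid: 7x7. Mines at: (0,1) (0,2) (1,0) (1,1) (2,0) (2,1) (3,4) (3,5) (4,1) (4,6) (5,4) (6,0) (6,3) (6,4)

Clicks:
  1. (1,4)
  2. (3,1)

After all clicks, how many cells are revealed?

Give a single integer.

Click 1 (1,4) count=0: revealed 12 new [(0,3) (0,4) (0,5) (0,6) (1,3) (1,4) (1,5) (1,6) (2,3) (2,4) (2,5) (2,6)] -> total=12
Click 2 (3,1) count=3: revealed 1 new [(3,1)] -> total=13

Answer: 13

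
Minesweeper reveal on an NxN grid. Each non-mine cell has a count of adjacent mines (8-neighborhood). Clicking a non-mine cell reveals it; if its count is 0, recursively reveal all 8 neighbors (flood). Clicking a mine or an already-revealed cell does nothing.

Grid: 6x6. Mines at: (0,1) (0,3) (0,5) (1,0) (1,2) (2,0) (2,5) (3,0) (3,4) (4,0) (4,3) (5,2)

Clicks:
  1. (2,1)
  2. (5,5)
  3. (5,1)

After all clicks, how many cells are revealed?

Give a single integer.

Answer: 6

Derivation:
Click 1 (2,1) count=4: revealed 1 new [(2,1)] -> total=1
Click 2 (5,5) count=0: revealed 4 new [(4,4) (4,5) (5,4) (5,5)] -> total=5
Click 3 (5,1) count=2: revealed 1 new [(5,1)] -> total=6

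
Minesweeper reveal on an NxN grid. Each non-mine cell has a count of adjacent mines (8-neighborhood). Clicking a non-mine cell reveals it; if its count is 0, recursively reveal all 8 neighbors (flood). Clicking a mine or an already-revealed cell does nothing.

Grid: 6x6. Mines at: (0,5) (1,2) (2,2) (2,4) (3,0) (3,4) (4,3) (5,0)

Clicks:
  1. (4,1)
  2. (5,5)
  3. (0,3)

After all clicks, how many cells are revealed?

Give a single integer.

Click 1 (4,1) count=2: revealed 1 new [(4,1)] -> total=1
Click 2 (5,5) count=0: revealed 4 new [(4,4) (4,5) (5,4) (5,5)] -> total=5
Click 3 (0,3) count=1: revealed 1 new [(0,3)] -> total=6

Answer: 6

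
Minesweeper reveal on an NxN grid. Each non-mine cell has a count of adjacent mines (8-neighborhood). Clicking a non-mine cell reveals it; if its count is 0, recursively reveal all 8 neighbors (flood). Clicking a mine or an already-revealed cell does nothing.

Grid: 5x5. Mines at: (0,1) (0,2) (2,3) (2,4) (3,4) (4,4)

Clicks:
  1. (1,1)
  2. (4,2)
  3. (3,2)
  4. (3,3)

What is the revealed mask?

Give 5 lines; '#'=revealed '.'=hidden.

Answer: .....
###..
###..
####.
####.

Derivation:
Click 1 (1,1) count=2: revealed 1 new [(1,1)] -> total=1
Click 2 (4,2) count=0: revealed 13 new [(1,0) (1,2) (2,0) (2,1) (2,2) (3,0) (3,1) (3,2) (3,3) (4,0) (4,1) (4,2) (4,3)] -> total=14
Click 3 (3,2) count=1: revealed 0 new [(none)] -> total=14
Click 4 (3,3) count=4: revealed 0 new [(none)] -> total=14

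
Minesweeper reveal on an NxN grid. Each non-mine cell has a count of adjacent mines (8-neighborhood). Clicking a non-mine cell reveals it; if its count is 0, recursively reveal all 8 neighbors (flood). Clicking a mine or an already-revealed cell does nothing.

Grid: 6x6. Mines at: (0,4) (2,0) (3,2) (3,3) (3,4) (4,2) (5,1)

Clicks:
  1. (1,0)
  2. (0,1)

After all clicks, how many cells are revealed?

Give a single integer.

Click 1 (1,0) count=1: revealed 1 new [(1,0)] -> total=1
Click 2 (0,1) count=0: revealed 10 new [(0,0) (0,1) (0,2) (0,3) (1,1) (1,2) (1,3) (2,1) (2,2) (2,3)] -> total=11

Answer: 11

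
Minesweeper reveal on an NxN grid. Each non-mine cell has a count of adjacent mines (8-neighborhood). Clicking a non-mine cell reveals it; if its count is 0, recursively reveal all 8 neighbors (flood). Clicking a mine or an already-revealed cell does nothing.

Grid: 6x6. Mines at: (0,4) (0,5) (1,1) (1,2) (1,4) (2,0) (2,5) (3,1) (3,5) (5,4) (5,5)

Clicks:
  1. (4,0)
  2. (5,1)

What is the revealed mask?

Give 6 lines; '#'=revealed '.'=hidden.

Click 1 (4,0) count=1: revealed 1 new [(4,0)] -> total=1
Click 2 (5,1) count=0: revealed 7 new [(4,1) (4,2) (4,3) (5,0) (5,1) (5,2) (5,3)] -> total=8

Answer: ......
......
......
......
####..
####..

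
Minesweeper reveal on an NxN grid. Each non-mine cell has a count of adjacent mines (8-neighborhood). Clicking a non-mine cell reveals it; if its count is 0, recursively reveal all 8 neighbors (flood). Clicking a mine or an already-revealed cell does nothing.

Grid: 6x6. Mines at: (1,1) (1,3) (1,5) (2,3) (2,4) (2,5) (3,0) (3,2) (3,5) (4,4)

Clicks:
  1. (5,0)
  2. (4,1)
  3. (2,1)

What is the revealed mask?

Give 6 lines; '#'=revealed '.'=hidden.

Answer: ......
......
.#....
......
####..
####..

Derivation:
Click 1 (5,0) count=0: revealed 8 new [(4,0) (4,1) (4,2) (4,3) (5,0) (5,1) (5,2) (5,3)] -> total=8
Click 2 (4,1) count=2: revealed 0 new [(none)] -> total=8
Click 3 (2,1) count=3: revealed 1 new [(2,1)] -> total=9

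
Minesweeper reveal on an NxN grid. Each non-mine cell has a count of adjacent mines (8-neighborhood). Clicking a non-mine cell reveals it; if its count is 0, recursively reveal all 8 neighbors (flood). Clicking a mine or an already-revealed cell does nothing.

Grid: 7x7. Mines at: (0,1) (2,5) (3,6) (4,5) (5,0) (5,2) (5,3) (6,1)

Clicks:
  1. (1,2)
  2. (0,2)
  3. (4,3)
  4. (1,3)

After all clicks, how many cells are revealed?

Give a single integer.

Answer: 27

Derivation:
Click 1 (1,2) count=1: revealed 1 new [(1,2)] -> total=1
Click 2 (0,2) count=1: revealed 1 new [(0,2)] -> total=2
Click 3 (4,3) count=2: revealed 1 new [(4,3)] -> total=3
Click 4 (1,3) count=0: revealed 24 new [(0,3) (0,4) (0,5) (0,6) (1,0) (1,1) (1,3) (1,4) (1,5) (1,6) (2,0) (2,1) (2,2) (2,3) (2,4) (3,0) (3,1) (3,2) (3,3) (3,4) (4,0) (4,1) (4,2) (4,4)] -> total=27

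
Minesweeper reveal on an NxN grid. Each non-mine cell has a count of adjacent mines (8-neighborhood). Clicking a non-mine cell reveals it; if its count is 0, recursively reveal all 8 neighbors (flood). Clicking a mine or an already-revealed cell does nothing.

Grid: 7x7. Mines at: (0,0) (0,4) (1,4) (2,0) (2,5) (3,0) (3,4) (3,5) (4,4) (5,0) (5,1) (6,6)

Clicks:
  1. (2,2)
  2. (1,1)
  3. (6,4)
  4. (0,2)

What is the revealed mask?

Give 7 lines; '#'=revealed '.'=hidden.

Answer: .###...
.###...
.###...
.###...
.###...
..####.
..####.

Derivation:
Click 1 (2,2) count=0: revealed 15 new [(0,1) (0,2) (0,3) (1,1) (1,2) (1,3) (2,1) (2,2) (2,3) (3,1) (3,2) (3,3) (4,1) (4,2) (4,3)] -> total=15
Click 2 (1,1) count=2: revealed 0 new [(none)] -> total=15
Click 3 (6,4) count=0: revealed 8 new [(5,2) (5,3) (5,4) (5,5) (6,2) (6,3) (6,4) (6,5)] -> total=23
Click 4 (0,2) count=0: revealed 0 new [(none)] -> total=23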